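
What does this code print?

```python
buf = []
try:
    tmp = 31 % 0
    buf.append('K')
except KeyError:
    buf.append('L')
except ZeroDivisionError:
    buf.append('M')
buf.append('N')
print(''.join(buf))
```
MN

ZeroDivisionError is caught by its specific handler, not KeyError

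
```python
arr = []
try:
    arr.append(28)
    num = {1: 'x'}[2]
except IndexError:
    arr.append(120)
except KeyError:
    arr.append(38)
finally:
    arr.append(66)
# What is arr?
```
[28, 38, 66]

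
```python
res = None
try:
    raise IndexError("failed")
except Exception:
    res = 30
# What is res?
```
30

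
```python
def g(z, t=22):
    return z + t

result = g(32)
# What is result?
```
54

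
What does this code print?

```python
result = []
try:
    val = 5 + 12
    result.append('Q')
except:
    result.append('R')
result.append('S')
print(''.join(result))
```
QS

No exception, try block completes normally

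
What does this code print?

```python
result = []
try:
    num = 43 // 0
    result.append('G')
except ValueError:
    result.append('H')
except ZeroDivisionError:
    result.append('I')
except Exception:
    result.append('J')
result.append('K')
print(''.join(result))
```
IK

ZeroDivisionError matches before generic Exception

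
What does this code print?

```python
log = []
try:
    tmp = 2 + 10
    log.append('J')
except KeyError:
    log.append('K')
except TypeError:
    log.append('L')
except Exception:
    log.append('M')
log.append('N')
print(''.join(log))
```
JN

No exception, try block completes normally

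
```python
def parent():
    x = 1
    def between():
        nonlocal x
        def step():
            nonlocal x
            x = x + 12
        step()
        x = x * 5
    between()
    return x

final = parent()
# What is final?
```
65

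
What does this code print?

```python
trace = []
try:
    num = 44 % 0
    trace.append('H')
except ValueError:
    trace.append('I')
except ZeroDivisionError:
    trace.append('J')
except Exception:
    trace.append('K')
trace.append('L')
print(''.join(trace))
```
JL

ZeroDivisionError matches before generic Exception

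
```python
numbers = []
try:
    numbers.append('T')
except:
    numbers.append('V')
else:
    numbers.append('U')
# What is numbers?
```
['T', 'U']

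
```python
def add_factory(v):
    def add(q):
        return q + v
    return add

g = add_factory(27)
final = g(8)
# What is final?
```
35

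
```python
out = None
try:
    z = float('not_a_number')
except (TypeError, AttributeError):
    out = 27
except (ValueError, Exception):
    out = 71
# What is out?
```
71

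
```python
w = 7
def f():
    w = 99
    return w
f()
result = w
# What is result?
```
7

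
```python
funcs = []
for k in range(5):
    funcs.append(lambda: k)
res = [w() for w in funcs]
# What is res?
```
[4, 4, 4, 4, 4]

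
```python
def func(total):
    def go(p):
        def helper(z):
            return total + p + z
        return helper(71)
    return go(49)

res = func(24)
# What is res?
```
144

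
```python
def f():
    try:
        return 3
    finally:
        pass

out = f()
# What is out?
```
3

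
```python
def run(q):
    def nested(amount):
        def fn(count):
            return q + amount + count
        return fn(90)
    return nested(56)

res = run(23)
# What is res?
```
169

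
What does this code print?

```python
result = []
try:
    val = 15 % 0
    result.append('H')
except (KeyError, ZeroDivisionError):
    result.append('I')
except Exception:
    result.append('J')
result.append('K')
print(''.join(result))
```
IK

ZeroDivisionError matches tuple containing it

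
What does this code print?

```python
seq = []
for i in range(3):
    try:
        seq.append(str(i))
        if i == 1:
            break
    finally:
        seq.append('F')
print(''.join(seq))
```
0F1F

finally runs even when breaking out of loop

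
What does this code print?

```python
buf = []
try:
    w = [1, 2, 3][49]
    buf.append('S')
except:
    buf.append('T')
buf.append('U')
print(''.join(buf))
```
TU

Exception raised in try, caught by bare except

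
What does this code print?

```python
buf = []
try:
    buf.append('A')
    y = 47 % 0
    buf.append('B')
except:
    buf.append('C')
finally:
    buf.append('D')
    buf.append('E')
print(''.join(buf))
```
ACDE

Code before exception runs, then except, then all of finally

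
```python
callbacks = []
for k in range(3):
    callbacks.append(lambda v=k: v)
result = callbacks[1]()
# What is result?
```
1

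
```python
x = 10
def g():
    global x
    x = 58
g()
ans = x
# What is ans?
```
58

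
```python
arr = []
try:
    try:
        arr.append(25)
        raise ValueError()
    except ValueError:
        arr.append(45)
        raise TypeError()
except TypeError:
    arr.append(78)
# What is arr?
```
[25, 45, 78]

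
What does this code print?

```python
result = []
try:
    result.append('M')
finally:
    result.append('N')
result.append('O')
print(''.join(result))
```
MNO

try/finally without except, no exception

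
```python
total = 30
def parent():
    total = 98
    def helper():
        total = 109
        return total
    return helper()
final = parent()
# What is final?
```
109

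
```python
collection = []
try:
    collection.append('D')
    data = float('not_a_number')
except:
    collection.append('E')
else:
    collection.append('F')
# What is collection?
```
['D', 'E']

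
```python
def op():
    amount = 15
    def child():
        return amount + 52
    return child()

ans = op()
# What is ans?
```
67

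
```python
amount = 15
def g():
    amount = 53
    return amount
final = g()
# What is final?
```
53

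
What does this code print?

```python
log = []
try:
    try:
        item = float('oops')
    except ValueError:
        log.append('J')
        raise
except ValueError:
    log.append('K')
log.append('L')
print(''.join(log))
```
JKL

raise without argument re-raises current exception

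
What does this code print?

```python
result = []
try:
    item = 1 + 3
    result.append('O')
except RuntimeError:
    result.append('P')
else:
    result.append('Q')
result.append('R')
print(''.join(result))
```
OQR

else block runs when no exception occurs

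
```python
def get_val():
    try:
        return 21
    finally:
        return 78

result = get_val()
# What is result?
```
78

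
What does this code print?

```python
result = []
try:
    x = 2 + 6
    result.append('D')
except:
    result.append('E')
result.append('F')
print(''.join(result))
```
DF

No exception, try block completes normally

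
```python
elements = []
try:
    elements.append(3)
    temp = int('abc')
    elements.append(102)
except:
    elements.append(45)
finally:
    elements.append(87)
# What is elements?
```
[3, 45, 87]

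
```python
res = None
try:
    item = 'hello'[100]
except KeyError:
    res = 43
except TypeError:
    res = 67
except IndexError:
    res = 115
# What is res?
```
115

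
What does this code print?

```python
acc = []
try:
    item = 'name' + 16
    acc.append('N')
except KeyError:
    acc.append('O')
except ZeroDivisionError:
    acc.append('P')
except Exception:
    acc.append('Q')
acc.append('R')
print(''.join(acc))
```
QR

TypeError not specifically caught, falls to Exception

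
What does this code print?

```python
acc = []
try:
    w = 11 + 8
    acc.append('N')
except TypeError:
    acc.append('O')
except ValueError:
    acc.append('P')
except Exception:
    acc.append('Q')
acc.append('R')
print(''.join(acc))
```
NR

No exception, try block completes normally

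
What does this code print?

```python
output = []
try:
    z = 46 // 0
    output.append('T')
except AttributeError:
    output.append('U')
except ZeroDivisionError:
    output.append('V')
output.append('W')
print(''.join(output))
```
VW

ZeroDivisionError is caught by its specific handler, not AttributeError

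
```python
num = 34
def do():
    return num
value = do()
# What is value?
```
34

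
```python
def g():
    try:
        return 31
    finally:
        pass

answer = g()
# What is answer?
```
31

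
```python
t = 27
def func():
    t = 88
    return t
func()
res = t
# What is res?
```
27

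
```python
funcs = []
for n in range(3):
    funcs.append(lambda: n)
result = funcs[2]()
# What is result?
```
2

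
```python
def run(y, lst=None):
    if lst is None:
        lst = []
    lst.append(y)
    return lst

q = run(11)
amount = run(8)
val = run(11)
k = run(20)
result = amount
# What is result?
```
[8]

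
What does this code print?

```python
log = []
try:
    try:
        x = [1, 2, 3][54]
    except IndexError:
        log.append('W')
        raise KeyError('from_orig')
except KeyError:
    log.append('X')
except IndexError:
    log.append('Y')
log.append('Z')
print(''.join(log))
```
WXZ

KeyError raised and caught, original IndexError not re-raised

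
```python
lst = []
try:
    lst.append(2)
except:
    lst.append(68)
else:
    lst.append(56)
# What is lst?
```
[2, 56]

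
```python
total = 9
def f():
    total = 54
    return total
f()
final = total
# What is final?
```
9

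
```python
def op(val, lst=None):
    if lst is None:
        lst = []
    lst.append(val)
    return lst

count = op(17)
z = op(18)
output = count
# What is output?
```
[17]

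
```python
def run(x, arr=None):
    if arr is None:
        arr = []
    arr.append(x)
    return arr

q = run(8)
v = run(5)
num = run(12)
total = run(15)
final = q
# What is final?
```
[8]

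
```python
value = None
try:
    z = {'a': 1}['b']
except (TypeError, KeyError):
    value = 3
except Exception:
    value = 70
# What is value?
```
3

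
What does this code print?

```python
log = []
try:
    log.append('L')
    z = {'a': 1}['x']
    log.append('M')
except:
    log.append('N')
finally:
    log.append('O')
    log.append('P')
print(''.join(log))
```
LNOP

Code before exception runs, then except, then all of finally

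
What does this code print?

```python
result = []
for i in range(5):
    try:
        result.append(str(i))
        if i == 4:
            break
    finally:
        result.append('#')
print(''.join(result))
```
0#1#2#3#4#

finally runs even when breaking out of loop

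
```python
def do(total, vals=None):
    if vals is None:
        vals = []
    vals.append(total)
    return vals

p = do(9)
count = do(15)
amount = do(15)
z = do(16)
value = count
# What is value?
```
[15]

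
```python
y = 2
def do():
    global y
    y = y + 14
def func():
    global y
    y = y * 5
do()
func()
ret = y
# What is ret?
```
80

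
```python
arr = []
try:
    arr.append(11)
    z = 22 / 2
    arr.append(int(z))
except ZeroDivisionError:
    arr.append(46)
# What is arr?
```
[11, 11]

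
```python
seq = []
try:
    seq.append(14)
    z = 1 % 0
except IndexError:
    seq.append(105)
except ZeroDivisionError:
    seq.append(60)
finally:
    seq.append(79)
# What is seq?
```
[14, 60, 79]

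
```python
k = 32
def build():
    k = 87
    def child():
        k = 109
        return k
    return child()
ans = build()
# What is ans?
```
109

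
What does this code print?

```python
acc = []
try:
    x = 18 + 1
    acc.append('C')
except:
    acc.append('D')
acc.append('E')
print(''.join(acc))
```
CE

No exception, try block completes normally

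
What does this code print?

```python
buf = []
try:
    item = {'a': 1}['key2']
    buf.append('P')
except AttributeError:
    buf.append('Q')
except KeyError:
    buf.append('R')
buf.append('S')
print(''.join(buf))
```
RS

KeyError is caught by its specific handler, not AttributeError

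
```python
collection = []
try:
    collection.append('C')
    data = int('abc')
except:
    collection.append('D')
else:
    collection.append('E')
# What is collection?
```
['C', 'D']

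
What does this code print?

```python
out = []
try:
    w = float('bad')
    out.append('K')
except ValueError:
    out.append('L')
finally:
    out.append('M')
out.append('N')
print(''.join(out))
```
LMN

finally always runs, even after exception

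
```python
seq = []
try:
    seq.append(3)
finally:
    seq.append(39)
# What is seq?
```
[3, 39]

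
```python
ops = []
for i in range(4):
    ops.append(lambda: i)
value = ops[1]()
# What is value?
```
3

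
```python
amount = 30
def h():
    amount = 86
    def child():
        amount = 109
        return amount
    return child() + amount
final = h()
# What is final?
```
195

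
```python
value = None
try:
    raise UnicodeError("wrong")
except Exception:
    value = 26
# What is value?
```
26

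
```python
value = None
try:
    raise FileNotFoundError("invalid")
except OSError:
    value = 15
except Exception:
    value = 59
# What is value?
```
15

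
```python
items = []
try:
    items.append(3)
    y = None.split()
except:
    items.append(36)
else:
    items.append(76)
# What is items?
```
[3, 36]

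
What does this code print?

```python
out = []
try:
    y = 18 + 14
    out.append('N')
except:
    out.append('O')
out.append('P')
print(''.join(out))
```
NP

No exception, try block completes normally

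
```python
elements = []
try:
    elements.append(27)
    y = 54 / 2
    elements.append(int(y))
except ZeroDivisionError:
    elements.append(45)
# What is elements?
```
[27, 27]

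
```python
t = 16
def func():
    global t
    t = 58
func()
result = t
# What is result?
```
58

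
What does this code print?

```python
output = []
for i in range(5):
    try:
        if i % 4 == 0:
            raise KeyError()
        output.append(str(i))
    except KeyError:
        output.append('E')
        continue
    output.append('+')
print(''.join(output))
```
E1+2+3+E

continue in except skips rest of loop body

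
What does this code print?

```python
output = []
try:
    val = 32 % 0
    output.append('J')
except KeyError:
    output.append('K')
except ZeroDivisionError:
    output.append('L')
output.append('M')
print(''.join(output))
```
LM

ZeroDivisionError is caught by its specific handler, not KeyError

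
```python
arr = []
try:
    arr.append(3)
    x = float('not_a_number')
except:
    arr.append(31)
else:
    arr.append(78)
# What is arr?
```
[3, 31]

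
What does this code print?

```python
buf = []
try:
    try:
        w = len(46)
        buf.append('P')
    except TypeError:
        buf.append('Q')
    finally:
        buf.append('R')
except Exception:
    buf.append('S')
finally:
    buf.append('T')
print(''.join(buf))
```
QRT

Both finally blocks run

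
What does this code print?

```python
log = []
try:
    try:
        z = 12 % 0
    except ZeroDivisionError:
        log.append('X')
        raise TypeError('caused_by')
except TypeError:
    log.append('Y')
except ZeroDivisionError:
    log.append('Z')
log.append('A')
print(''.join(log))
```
XYA

TypeError raised and caught, original ZeroDivisionError not re-raised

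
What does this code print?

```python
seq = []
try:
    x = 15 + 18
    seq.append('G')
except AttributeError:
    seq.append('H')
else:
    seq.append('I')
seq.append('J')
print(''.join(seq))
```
GIJ

else block runs when no exception occurs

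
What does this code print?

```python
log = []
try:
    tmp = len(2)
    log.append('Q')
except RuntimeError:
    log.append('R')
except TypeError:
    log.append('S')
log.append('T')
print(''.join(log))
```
ST

TypeError is caught by its specific handler, not RuntimeError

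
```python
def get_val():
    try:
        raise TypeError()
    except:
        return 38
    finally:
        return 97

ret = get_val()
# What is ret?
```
97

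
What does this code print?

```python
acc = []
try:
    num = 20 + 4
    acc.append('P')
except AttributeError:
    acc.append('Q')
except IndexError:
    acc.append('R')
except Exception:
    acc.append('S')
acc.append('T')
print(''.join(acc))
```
PT

No exception, try block completes normally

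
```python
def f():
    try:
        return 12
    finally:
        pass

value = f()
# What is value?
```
12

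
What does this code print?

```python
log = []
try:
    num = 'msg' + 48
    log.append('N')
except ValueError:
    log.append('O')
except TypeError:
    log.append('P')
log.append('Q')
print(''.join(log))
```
PQ

TypeError is caught by its specific handler, not ValueError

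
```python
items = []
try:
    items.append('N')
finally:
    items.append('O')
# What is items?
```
['N', 'O']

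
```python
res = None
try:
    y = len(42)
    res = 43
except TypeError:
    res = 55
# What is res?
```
55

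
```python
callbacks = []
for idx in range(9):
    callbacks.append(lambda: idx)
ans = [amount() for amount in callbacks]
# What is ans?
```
[8, 8, 8, 8, 8, 8, 8, 8, 8]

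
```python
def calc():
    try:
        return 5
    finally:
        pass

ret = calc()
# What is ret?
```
5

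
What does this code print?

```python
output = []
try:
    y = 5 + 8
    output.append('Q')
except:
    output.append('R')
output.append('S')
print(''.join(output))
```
QS

No exception, try block completes normally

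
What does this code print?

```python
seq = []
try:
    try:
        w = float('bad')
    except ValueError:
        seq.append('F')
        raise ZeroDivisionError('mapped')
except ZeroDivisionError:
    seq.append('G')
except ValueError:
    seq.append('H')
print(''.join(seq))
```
FG

New ZeroDivisionError raised, caught by outer ZeroDivisionError handler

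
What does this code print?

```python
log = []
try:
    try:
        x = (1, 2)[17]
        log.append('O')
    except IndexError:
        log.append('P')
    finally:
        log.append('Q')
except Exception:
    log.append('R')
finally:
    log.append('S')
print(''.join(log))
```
PQS

Both finally blocks run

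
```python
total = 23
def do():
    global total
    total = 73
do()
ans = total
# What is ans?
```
73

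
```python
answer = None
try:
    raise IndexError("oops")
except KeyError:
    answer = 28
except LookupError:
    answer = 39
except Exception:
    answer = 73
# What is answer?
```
39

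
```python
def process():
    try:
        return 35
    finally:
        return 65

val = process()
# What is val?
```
65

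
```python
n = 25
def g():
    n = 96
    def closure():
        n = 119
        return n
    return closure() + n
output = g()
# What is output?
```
215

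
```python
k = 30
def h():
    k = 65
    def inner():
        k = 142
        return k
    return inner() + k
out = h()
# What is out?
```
207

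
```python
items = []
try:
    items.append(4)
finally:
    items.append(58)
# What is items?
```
[4, 58]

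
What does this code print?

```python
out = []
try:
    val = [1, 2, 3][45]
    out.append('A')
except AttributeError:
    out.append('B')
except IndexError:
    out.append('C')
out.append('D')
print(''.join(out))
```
CD

IndexError is caught by its specific handler, not AttributeError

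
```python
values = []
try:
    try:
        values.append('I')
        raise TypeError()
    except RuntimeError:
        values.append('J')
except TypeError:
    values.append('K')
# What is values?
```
['I', 'K']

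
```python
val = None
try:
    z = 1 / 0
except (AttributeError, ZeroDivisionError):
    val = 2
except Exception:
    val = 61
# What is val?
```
2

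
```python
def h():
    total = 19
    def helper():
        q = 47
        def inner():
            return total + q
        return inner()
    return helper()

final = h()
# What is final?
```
66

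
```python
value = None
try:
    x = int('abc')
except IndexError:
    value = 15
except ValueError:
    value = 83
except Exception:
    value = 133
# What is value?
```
83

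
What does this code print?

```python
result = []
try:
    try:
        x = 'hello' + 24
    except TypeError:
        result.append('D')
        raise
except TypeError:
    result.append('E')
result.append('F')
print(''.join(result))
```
DEF

raise without argument re-raises current exception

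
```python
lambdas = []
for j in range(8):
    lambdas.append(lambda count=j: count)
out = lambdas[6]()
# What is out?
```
6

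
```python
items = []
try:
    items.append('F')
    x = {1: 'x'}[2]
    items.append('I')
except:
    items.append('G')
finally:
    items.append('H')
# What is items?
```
['F', 'G', 'H']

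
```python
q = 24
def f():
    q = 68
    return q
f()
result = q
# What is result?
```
24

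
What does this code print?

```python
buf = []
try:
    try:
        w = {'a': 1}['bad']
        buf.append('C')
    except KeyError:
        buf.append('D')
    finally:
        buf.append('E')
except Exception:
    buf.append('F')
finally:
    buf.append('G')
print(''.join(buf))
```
DEG

Both finally blocks run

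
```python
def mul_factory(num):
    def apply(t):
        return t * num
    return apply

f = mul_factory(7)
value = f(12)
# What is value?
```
84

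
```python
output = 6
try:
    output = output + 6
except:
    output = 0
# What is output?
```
12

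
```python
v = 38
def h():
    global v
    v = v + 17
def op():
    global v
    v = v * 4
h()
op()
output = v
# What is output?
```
220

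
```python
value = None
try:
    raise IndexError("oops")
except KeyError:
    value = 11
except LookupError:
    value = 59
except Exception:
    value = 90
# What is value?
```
59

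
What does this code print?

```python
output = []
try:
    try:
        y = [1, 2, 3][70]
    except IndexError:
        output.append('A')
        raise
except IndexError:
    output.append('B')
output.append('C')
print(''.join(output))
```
ABC

raise without argument re-raises current exception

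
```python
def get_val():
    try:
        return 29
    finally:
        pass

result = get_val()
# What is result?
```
29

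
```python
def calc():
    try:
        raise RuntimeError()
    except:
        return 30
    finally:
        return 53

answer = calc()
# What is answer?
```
53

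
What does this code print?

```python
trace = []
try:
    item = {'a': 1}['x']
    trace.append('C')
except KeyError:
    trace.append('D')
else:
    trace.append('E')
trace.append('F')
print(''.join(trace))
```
DF

else block skipped when exception is caught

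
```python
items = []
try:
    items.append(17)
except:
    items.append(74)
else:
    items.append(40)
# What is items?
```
[17, 40]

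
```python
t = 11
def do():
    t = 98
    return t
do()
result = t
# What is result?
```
11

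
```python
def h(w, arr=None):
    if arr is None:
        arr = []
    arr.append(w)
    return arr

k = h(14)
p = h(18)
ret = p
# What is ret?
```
[18]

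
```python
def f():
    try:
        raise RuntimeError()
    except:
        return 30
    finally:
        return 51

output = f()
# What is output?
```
51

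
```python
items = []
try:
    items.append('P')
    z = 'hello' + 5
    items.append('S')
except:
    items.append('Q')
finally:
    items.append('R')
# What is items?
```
['P', 'Q', 'R']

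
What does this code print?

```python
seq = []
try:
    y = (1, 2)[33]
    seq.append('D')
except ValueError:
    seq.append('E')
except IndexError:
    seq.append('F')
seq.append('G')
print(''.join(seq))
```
FG

IndexError is caught by its specific handler, not ValueError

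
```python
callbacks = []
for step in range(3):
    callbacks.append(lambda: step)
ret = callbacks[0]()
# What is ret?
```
2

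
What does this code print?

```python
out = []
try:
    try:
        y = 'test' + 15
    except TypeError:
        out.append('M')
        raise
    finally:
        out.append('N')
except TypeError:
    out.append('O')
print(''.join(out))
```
MNO

finally runs before re-raised exception propagates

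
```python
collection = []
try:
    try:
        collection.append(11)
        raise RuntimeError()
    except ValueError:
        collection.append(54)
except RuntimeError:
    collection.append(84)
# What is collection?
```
[11, 84]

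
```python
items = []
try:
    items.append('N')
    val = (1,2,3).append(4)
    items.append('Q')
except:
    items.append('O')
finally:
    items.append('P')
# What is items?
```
['N', 'O', 'P']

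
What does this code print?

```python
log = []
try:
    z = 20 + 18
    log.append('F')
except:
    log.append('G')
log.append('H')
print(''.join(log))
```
FH

No exception, try block completes normally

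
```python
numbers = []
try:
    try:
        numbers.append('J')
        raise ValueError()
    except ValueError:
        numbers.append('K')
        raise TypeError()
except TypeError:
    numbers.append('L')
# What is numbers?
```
['J', 'K', 'L']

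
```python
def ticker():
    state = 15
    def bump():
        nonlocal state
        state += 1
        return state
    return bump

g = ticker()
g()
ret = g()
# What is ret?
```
17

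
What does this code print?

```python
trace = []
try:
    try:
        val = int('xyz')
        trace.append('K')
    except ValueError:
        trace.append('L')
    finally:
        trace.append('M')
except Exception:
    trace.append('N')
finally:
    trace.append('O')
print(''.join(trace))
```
LMO

Both finally blocks run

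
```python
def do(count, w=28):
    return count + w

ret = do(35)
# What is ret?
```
63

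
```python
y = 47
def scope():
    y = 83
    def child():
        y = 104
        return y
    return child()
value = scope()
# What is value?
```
104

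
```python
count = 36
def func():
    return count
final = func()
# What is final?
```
36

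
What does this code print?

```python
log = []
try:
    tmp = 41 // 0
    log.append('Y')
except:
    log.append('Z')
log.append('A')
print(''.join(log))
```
ZA

Exception raised in try, caught by bare except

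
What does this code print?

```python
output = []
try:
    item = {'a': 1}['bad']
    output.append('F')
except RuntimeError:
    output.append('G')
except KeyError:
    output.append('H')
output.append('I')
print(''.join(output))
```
HI

KeyError is caught by its specific handler, not RuntimeError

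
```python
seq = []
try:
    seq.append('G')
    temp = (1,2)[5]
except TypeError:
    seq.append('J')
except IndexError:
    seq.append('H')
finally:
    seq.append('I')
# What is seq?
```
['G', 'H', 'I']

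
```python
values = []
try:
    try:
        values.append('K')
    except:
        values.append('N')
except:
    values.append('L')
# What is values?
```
['K']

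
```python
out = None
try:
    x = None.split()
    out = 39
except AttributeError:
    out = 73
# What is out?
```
73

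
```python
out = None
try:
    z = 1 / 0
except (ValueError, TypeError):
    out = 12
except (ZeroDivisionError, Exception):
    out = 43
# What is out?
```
43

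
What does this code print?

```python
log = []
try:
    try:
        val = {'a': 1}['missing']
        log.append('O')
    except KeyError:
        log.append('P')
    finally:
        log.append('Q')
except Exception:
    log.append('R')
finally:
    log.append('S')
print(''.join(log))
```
PQS

Both finally blocks run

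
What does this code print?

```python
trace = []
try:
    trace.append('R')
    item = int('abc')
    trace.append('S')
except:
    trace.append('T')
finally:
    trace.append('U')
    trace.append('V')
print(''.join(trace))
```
RTUV

Code before exception runs, then except, then all of finally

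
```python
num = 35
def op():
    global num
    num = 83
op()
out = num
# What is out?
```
83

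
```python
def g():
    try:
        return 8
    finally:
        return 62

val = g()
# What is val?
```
62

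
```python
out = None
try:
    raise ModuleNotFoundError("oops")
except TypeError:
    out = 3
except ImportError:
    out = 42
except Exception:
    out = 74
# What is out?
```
42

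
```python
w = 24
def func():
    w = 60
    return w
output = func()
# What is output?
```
60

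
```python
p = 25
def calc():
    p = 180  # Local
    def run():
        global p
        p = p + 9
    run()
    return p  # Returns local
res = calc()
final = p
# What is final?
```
34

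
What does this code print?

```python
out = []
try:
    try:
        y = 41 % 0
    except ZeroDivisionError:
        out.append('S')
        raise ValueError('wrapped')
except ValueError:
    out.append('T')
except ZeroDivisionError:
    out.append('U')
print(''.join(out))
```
ST

New ValueError raised, caught by outer ValueError handler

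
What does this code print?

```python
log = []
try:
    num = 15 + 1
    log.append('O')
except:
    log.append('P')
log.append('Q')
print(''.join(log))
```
OQ

No exception, try block completes normally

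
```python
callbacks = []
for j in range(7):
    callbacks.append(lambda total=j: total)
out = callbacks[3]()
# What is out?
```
3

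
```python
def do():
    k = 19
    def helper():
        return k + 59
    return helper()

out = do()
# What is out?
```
78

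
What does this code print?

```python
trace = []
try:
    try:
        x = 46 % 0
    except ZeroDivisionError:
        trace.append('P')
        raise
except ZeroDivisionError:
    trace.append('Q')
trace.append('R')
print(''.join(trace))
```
PQR

raise without argument re-raises current exception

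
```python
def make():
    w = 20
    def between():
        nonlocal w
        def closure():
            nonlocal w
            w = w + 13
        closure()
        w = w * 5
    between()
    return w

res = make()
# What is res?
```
165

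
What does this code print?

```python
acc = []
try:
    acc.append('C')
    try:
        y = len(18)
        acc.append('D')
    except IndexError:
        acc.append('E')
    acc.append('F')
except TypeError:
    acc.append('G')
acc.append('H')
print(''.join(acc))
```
CGH

Inner handler doesn't match, propagates to outer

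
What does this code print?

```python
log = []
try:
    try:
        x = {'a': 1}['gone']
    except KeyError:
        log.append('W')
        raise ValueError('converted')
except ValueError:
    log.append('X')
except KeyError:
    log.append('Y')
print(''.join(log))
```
WX

New ValueError raised, caught by outer ValueError handler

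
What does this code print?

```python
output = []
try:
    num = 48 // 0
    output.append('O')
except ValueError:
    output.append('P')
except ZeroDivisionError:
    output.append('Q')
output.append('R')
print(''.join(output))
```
QR

ZeroDivisionError is caught by its specific handler, not ValueError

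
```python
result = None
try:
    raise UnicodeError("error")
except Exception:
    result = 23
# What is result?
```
23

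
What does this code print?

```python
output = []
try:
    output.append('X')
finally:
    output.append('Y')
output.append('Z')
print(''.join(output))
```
XYZ

try/finally without except, no exception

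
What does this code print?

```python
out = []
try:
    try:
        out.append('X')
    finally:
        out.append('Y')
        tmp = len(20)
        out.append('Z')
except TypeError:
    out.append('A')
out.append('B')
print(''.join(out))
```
XYAB

Exception in inner finally caught by outer except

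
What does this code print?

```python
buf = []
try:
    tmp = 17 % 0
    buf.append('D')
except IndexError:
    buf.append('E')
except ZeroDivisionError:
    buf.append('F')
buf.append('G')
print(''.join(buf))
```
FG

ZeroDivisionError is caught by its specific handler, not IndexError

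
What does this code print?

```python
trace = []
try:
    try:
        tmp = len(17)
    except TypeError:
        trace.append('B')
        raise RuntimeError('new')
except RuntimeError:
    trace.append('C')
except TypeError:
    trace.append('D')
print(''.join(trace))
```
BC

New RuntimeError raised, caught by outer RuntimeError handler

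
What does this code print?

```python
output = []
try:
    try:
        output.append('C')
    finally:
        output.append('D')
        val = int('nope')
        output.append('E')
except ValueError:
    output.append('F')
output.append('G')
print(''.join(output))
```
CDFG

Exception in inner finally caught by outer except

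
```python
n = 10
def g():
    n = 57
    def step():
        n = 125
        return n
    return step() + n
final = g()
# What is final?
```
182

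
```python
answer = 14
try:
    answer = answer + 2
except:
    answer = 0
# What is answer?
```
16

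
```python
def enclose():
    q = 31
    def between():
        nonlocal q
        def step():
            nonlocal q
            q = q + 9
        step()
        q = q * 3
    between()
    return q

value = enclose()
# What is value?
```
120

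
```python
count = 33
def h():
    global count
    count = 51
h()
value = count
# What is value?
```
51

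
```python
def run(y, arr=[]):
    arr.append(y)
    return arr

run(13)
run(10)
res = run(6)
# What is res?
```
[13, 10, 6]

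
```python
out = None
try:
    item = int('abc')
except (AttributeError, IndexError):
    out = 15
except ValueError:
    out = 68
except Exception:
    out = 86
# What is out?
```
68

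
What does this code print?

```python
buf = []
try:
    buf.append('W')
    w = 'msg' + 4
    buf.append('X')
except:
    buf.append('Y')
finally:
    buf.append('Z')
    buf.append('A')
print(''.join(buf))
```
WYZA

Code before exception runs, then except, then all of finally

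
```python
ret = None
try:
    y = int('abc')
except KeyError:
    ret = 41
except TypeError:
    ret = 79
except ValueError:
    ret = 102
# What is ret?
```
102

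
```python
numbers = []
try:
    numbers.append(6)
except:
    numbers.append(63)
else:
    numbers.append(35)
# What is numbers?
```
[6, 35]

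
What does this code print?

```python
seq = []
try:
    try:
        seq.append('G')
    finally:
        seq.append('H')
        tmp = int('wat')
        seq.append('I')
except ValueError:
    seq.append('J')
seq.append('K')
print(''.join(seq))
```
GHJK

Exception in inner finally caught by outer except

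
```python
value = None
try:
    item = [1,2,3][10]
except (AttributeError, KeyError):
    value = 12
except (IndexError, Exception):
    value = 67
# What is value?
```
67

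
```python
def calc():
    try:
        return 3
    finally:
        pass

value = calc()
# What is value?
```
3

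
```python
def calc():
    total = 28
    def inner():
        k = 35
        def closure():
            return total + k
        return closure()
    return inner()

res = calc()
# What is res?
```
63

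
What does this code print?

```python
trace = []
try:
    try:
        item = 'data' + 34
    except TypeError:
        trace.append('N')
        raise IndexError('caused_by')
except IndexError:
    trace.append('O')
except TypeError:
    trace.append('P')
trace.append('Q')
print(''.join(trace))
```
NOQ

IndexError raised and caught, original TypeError not re-raised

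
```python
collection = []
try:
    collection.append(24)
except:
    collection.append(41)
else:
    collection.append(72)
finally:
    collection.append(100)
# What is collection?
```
[24, 72, 100]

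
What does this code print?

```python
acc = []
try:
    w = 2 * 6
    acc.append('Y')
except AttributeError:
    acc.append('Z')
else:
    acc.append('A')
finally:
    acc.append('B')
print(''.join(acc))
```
YAB

else runs before finally when no exception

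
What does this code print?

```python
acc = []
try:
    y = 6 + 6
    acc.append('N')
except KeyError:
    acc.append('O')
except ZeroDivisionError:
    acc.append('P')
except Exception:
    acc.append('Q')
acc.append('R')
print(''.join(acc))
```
NR

No exception, try block completes normally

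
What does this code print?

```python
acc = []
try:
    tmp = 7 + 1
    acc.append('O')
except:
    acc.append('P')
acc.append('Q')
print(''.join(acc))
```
OQ

No exception, try block completes normally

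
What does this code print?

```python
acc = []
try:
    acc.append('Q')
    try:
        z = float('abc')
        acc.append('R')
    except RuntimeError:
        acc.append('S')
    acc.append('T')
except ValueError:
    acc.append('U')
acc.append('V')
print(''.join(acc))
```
QUV

Inner handler doesn't match, propagates to outer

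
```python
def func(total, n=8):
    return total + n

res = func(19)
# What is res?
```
27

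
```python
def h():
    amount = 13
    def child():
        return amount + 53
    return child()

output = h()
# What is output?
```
66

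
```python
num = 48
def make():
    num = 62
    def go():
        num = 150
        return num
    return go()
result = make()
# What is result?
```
150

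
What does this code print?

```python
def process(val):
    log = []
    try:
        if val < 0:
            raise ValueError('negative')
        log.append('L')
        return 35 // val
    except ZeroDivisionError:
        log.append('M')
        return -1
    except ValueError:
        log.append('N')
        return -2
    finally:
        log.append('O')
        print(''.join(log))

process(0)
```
LMO

val=0 causes ZeroDivisionError, caught, finally prints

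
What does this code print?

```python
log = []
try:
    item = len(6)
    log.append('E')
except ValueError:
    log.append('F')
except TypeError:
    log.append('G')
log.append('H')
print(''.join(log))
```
GH

TypeError is caught by its specific handler, not ValueError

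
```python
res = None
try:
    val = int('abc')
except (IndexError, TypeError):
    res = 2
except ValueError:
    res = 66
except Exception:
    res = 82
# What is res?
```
66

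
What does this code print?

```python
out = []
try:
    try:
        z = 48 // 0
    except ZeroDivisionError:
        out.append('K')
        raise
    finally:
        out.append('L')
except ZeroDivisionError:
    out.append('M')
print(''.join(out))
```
KLM

finally runs before re-raised exception propagates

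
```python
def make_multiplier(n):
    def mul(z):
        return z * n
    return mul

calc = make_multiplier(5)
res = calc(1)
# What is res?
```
5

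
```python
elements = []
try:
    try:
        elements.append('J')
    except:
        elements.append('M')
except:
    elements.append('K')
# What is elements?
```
['J']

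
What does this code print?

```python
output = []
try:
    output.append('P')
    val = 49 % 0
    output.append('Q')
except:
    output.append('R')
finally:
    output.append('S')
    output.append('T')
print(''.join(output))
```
PRST

Code before exception runs, then except, then all of finally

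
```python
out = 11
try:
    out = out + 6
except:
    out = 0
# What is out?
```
17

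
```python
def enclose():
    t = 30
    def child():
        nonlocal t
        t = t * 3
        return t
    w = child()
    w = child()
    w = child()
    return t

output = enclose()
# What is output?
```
810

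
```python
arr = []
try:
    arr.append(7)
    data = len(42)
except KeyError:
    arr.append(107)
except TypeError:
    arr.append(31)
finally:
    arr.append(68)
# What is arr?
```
[7, 31, 68]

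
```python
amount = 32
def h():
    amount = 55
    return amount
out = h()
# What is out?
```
55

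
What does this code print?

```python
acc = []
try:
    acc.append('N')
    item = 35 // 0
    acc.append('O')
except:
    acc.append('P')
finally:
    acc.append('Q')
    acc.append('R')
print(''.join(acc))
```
NPQR

Code before exception runs, then except, then all of finally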